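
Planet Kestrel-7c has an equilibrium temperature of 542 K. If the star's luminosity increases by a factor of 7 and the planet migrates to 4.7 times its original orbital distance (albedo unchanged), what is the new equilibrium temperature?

T_eq ≈ 407 K

T_eq ∝ L^(1/4) · d^(−1/2).
T′ = 542 × 7^(1/4) / 4.7^(1/2) = 407 K.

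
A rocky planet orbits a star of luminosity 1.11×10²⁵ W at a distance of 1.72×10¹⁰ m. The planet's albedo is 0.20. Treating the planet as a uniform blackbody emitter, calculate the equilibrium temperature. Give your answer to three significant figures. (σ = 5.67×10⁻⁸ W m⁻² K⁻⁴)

Flux: S = L/(4πd²) = 1.11×10²⁵/(4π×(1.72×10¹⁰)²) = 2990 W m⁻².
Energy balance: absorbed = emitted ⇒ πR²·S(1−A) = 4πR²·σT_eq⁴, so T_eq⁴ = S(1−A)/(4σ).
T_eq = [2990 × 0.80 / (4 × 5.67×10⁻⁸)]^(1/4) = (1.05×10¹⁰)^(1/4) = 320 K.

T_eq ≈ 320 K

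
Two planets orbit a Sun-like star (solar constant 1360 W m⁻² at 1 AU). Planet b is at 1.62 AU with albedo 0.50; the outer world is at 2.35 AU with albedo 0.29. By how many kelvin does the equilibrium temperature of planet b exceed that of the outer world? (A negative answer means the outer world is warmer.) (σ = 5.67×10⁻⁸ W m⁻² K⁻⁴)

T_eq = [S₀(1−A)/(4σd²)]^(1/4), so T ∝ (1−A)^(1/4) / √d.
T₁ = [1360×0.50/(4×5.67×10⁻⁸×1.62²)]^(1/4) = 183.85 K.
T₂ = [1360×0.71/(4×5.67×10⁻⁸×2.35²)]^(1/4) = 166.63 K.

ΔT ≈ 17.2 K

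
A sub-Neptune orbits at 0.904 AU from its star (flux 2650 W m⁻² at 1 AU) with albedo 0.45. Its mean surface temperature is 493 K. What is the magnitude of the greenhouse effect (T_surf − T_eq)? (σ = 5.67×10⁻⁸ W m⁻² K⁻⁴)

ΔT ≈ 195.2 K

S = 2650/0.904² = 3243 W m⁻².
T_eq = [S(1−A)/(4σ)]^(1/4) = [3243×0.55/(4×5.67×10⁻⁸)]^(1/4) = 297.8 K.
ΔT = T_surf − T_eq = 493 − 297.8.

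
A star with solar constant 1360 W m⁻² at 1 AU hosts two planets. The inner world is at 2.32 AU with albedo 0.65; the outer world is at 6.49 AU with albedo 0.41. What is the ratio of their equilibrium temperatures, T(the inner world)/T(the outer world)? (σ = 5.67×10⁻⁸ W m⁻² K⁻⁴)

T₁/T₂ ≈ 1.468

T_eq = [S₀(1−A)/(4σd²)]^(1/4), so T ∝ (1−A)^(1/4) / √d.
T₁ = [1360×0.35/(4×5.67×10⁻⁸×2.32²)]^(1/4) = 140.52 K.
T₂ = [1360×0.59/(4×5.67×10⁻⁸×6.49²)]^(1/4) = 95.73 K.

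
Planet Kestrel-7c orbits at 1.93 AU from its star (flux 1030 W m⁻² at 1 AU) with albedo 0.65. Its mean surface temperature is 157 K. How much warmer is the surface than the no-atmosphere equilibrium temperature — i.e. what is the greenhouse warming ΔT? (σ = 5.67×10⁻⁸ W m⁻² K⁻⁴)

S = 1030/1.93² = 276.5 W m⁻².
T_eq = [S(1−A)/(4σ)]^(1/4) = [276.5×0.35/(4×5.67×10⁻⁸)]^(1/4) = 143.7 K.
ΔT = T_surf − T_eq = 157 − 143.7.

ΔT ≈ 13.3 K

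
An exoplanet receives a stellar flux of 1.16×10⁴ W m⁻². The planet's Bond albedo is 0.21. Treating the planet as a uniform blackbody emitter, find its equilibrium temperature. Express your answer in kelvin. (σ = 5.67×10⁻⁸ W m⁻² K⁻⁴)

Energy balance: absorbed = emitted ⇒ πR²·S(1−A) = 4πR²·σT_eq⁴, so T_eq⁴ = S(1−A)/(4σ).
T_eq = [1.16×10⁴ × 0.79 / (4 × 5.67×10⁻⁸)]^(1/4) = (4.04×10¹⁰)^(1/4) = 448 K.

T_eq ≈ 448 K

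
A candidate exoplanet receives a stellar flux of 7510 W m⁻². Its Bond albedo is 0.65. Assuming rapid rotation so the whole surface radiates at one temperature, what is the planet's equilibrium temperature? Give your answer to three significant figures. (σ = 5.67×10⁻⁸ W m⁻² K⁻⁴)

Energy balance: absorbed = emitted ⇒ πR²·S(1−A) = 4πR²·σT_eq⁴, so T_eq⁴ = S(1−A)/(4σ).
T_eq = [7510 × 0.35 / (4 × 5.67×10⁻⁸)]^(1/4) = (1.16×10¹⁰)^(1/4) = 328 K.

T_eq ≈ 328 K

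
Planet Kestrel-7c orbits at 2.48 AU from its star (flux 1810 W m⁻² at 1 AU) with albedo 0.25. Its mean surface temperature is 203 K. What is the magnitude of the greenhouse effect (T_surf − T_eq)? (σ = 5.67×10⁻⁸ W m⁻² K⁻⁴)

ΔT ≈ 26.4 K

S = 1810/2.48² = 294.3 W m⁻².
T_eq = [S(1−A)/(4σ)]^(1/4) = [294.3×0.75/(4×5.67×10⁻⁸)]^(1/4) = 176.6 K.
ΔT = T_surf − T_eq = 203 − 176.6.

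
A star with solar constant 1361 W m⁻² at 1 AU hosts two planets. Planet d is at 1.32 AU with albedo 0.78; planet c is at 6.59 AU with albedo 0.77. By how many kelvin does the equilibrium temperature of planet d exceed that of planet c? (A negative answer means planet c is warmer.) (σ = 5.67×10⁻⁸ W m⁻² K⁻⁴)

T_eq = [S₀(1−A)/(4σd²)]^(1/4), so T ∝ (1−A)^(1/4) / √d.
T₁ = [1361×0.22/(4×5.67×10⁻⁸×1.32²)]^(1/4) = 165.91 K.
T₂ = [1361×0.23/(4×5.67×10⁻⁸×6.59²)]^(1/4) = 75.08 K.

ΔT ≈ 90.8 K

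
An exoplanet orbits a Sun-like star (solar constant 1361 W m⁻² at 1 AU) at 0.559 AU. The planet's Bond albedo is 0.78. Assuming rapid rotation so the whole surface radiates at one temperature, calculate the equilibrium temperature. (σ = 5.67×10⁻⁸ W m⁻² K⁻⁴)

Flux at 0.559 AU: S = 1361/0.559² = 4360 W m⁻².
Energy balance: absorbed = emitted ⇒ πR²·S(1−A) = 4πR²·σT_eq⁴, so T_eq⁴ = S(1−A)/(4σ).
T_eq = [4360 × 0.22 / (4 × 5.67×10⁻⁸)]^(1/4) = (4.22×10⁹)^(1/4) = 255 K.

T_eq ≈ 255 K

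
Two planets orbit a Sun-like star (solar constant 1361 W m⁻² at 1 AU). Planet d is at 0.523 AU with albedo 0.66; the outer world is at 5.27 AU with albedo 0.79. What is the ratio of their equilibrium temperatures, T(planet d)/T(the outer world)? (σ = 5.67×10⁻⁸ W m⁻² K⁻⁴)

T₁/T₂ ≈ 3.581

T_eq = [S₀(1−A)/(4σd²)]^(1/4), so T ∝ (1−A)^(1/4) / √d.
T₁ = [1361×0.34/(4×5.67×10⁻⁸×0.523²)]^(1/4) = 293.88 K.
T₂ = [1361×0.21/(4×5.67×10⁻⁸×5.27²)]^(1/4) = 82.07 K.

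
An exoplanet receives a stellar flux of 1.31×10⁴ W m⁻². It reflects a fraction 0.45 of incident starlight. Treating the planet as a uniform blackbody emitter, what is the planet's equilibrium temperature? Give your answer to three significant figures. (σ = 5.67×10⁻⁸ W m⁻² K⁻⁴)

Energy balance: absorbed = emitted ⇒ πR²·S(1−A) = 4πR²·σT_eq⁴, so T_eq⁴ = S(1−A)/(4σ).
T_eq = [1.31×10⁴ × 0.55 / (4 × 5.67×10⁻⁸)]^(1/4) = (3.18×10¹⁰)^(1/4) = 422 K.

T_eq ≈ 422 K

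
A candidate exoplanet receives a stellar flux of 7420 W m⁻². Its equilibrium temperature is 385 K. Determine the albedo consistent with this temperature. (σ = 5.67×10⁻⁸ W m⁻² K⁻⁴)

A ≈ 0.33

From T_eq⁴ = S(1−A)/(4σ): 1−A = 4σT_eq⁴/S.
1−A = 4 × 5.67×10⁻⁸ × (385)⁴ / 7420 = 0.672.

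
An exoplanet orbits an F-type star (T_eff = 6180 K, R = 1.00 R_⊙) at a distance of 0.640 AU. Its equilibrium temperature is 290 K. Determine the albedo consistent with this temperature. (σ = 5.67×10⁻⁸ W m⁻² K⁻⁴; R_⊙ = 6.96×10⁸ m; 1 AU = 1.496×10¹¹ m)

R_⋆ = 1.00 × 6.96×10⁸ = 6.96×10⁸ m.
d = 0.640 AU = 9.57×10¹⁰ m.
L = 4πR_⋆²σT_⋆⁴ = 4π(6.96×10⁸)² × 5.67×10⁻⁸ × (6180)⁴ = 5.03×10²⁶ W.
S = L/(4πd²) = 4370 W m⁻².
From T_eq⁴ = S(1−A)/(4σ): 1−A = 4σT_eq⁴/S.
1−A = 4 × 5.67×10⁻⁸ × (290)⁴ / 4370 = 0.367.

A ≈ 0.63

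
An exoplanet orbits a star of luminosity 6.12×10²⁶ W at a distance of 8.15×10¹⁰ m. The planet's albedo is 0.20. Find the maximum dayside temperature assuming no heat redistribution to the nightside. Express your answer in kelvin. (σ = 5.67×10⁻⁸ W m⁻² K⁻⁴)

Flux: S = L/(4πd²) = 6.12×10²⁶/(4π×(8.15×10¹⁰)²) = 7330 W m⁻².
With no redistribution each surface element balances locally: S(1−A) = σT⁴.
T = [7330 × 0.80 / 5.67×10⁻⁸]^(1/4) = (1.03×10¹¹)^(1/4) = 567 K.

T_ss ≈ 567 K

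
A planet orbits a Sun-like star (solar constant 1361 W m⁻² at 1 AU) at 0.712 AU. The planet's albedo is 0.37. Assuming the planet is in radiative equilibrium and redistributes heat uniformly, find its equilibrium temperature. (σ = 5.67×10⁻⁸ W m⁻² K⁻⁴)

Flux at 0.712 AU: S = 1361/0.712² = 2680 W m⁻².
Energy balance: absorbed = emitted ⇒ πR²·S(1−A) = 4πR²·σT_eq⁴, so T_eq⁴ = S(1−A)/(4σ).
T_eq = [2680 × 0.63 / (4 × 5.67×10⁻⁸)]^(1/4) = (7.46×10⁹)^(1/4) = 294 K.

T_eq ≈ 294 K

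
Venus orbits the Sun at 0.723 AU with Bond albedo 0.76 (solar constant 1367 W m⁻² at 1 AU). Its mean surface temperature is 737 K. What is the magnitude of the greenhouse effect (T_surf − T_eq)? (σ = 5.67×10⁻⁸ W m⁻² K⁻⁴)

ΔT ≈ 507.6 K

S = 1367/0.723² = 2615 W m⁻².
T_eq = [S(1−A)/(4σ)]^(1/4) = [2615×0.24/(4×5.67×10⁻⁸)]^(1/4) = 229.4 K.
ΔT = T_surf − T_eq = 737 − 229.4.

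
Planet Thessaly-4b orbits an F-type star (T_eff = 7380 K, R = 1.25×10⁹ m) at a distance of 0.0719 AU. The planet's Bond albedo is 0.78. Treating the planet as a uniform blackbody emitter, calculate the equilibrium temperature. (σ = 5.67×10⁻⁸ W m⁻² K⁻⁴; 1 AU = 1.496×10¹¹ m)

T_eq ≈ 1220 K

d = 0.0719 AU = 1.08×10¹⁰ m.
L = 4πR_⋆²σT_⋆⁴ = 4π(1.25×10⁹)² × 5.67×10⁻⁸ × (7380)⁴ = 3.30×10²⁷ W.
S = L/(4πd²) = 2.27×10⁶ W m⁻².
Energy balance: absorbed = emitted ⇒ πR²·S(1−A) = 4πR²·σT_eq⁴, so T_eq⁴ = S(1−A)/(4σ).
T_eq = [2.27×10⁶ × 0.22 / (4 × 5.67×10⁻⁸)]^(1/4) = (2.20×10¹²)^(1/4) = 1220 K.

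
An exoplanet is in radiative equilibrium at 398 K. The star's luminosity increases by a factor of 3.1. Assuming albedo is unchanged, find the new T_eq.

T_eq ∝ L^(1/4) · d^(−1/2).
T′ = 398 × 3.1^(1/4) = 528 K.

T_eq ≈ 528 K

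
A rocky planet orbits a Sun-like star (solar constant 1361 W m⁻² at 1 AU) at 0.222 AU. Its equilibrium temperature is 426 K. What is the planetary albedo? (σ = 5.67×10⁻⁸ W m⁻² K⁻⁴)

Flux at 0.222 AU: S = 1361/0.222² = 2.76×10⁴ W m⁻².
From T_eq⁴ = S(1−A)/(4σ): 1−A = 4σT_eq⁴/S.
1−A = 4 × 5.67×10⁻⁸ × (426)⁴ / 2.76×10⁴ = 0.270.

A ≈ 0.73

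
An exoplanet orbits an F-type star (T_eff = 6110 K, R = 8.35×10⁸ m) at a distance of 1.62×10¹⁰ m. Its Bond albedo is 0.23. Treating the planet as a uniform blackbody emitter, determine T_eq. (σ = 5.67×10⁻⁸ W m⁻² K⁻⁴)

L = 4πR_⋆²σT_⋆⁴ = 4π(8.35×10⁸)² × 5.67×10⁻⁸ × (6110)⁴ = 6.92×10²⁶ W.
S = L/(4πd²) = 2.10×10⁵ W m⁻².
Energy balance: absorbed = emitted ⇒ πR²·S(1−A) = 4πR²·σT_eq⁴, so T_eq⁴ = S(1−A)/(4σ).
T_eq = [2.10×10⁵ × 0.77 / (4 × 5.67×10⁻⁸)]^(1/4) = (7.13×10¹¹)^(1/4) = 919 K.

T_eq ≈ 919 K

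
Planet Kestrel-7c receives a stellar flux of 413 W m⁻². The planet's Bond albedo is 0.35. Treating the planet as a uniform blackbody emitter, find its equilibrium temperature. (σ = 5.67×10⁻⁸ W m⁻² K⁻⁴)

Energy balance: absorbed = emitted ⇒ πR²·S(1−A) = 4πR²·σT_eq⁴, so T_eq⁴ = S(1−A)/(4σ).
T_eq = [413 × 0.65 / (4 × 5.67×10⁻⁸)]^(1/4) = (1.18×10⁹)^(1/4) = 185 K.

T_eq ≈ 185 K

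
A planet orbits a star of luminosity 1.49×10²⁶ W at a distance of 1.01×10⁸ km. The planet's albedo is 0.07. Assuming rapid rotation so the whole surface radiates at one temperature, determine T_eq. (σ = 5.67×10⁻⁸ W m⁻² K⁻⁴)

T_eq ≈ 263 K

d = 1.01×10⁸ km = 1.01×10¹¹ m.
Flux: S = L/(4πd²) = 1.49×10²⁶/(4π×(1.01×10¹¹)²) = 1160 W m⁻².
Energy balance: absorbed = emitted ⇒ πR²·S(1−A) = 4πR²·σT_eq⁴, so T_eq⁴ = S(1−A)/(4σ).
T_eq = [1160 × 0.93 / (4 × 5.67×10⁻⁸)]^(1/4) = (4.77×10⁹)^(1/4) = 263 K.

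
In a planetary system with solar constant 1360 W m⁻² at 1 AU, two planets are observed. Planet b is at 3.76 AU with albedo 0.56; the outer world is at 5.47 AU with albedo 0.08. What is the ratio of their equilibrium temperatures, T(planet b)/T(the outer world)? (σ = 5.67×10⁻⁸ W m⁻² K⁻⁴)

T₁/T₂ ≈ 1.003

T_eq = [S₀(1−A)/(4σd²)]^(1/4), so T ∝ (1−A)^(1/4) / √d.
T₁ = [1360×0.44/(4×5.67×10⁻⁸×3.76²)]^(1/4) = 116.88 K.
T₂ = [1360×0.92/(4×5.67×10⁻⁸×5.47²)]^(1/4) = 116.53 K.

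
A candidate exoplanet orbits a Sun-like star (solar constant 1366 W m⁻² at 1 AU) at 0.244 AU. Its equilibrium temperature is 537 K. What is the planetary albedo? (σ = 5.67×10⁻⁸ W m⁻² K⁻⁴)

Flux at 0.244 AU: S = 1366/0.244² = 2.29×10⁴ W m⁻².
From T_eq⁴ = S(1−A)/(4σ): 1−A = 4σT_eq⁴/S.
1−A = 4 × 5.67×10⁻⁸ × (537)⁴ / 2.29×10⁴ = 0.822.

A ≈ 0.18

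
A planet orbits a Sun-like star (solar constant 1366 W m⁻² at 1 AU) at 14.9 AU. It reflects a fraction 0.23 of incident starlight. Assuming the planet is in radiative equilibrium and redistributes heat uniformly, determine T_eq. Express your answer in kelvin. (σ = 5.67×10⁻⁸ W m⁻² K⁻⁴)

T_eq ≈ 67.6 K

Flux at 14.9 AU: S = 1366/14.9² = 6.15 W m⁻².
Energy balance: absorbed = emitted ⇒ πR²·S(1−A) = 4πR²·σT_eq⁴, so T_eq⁴ = S(1−A)/(4σ).
T_eq = [6.15 × 0.77 / (4 × 5.67×10⁻⁸)]^(1/4) = (2.09×10⁷)^(1/4) = 67.6 K.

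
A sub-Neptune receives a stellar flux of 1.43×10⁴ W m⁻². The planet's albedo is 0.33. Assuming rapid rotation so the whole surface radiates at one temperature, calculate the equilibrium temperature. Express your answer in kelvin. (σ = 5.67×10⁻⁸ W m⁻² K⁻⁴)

T_eq ≈ 453 K

Energy balance: absorbed = emitted ⇒ πR²·S(1−A) = 4πR²·σT_eq⁴, so T_eq⁴ = S(1−A)/(4σ).
T_eq = [1.43×10⁴ × 0.67 / (4 × 5.67×10⁻⁸)]^(1/4) = (4.22×10¹⁰)^(1/4) = 453 K.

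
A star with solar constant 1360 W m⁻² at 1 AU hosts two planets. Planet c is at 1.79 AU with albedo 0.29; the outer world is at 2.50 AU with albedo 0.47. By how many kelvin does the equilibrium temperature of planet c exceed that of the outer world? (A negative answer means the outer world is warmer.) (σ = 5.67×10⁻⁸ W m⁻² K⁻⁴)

ΔT ≈ 40.8 K

T_eq = [S₀(1−A)/(4σd²)]^(1/4), so T ∝ (1−A)^(1/4) / √d.
T₁ = [1360×0.71/(4×5.67×10⁻⁸×1.79²)]^(1/4) = 190.92 K.
T₂ = [1360×0.53/(4×5.67×10⁻⁸×2.50²)]^(1/4) = 150.17 K.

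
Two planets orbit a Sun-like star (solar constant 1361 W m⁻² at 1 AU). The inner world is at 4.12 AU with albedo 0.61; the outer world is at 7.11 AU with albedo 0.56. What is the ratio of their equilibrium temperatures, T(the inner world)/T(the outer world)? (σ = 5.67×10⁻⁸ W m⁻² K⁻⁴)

T₁/T₂ ≈ 1.275

T_eq = [S₀(1−A)/(4σd²)]^(1/4), so T ∝ (1−A)^(1/4) / √d.
T₁ = [1361×0.39/(4×5.67×10⁻⁸×4.12²)]^(1/4) = 108.36 K.
T₂ = [1361×0.44/(4×5.67×10⁻⁸×7.11²)]^(1/4) = 85.01 K.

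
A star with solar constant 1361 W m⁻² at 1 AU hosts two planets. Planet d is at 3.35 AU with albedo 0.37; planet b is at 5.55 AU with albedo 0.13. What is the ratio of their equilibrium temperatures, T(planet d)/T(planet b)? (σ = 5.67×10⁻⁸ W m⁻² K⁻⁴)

T_eq = [S₀(1−A)/(4σd²)]^(1/4), so T ∝ (1−A)^(1/4) / √d.
T₁ = [1361×0.63/(4×5.67×10⁻⁸×3.35²)]^(1/4) = 135.48 K.
T₂ = [1361×0.87/(4×5.67×10⁻⁸×5.55²)]^(1/4) = 114.10 K.

T₁/T₂ ≈ 1.187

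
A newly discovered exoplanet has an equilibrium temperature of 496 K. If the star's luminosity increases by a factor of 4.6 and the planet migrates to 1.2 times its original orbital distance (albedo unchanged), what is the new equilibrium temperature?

T_eq ≈ 663 K

T_eq ∝ L^(1/4) · d^(−1/2).
T′ = 496 × 4.6^(1/4) / 1.2^(1/2) = 663 K.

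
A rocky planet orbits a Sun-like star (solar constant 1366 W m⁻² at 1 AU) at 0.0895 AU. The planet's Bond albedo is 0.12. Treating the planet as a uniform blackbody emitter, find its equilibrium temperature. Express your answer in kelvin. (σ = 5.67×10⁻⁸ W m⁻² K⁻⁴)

T_eq ≈ 902 K

Flux at 0.0895 AU: S = 1366/0.0895² = 1.71×10⁵ W m⁻².
Energy balance: absorbed = emitted ⇒ πR²·S(1−A) = 4πR²·σT_eq⁴, so T_eq⁴ = S(1−A)/(4σ).
T_eq = [1.71×10⁵ × 0.88 / (4 × 5.67×10⁻⁸)]^(1/4) = (6.62×10¹¹)^(1/4) = 902 K.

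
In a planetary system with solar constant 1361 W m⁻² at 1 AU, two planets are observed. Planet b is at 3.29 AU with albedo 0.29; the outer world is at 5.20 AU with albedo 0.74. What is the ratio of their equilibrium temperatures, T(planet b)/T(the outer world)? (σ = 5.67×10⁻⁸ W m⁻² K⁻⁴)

T_eq = [S₀(1−A)/(4σd²)]^(1/4), so T ∝ (1−A)^(1/4) / √d.
T₁ = [1361×0.71/(4×5.67×10⁻⁸×3.29²)]^(1/4) = 140.85 K.
T₂ = [1361×0.26/(4×5.67×10⁻⁸×5.20²)]^(1/4) = 87.16 K.

T₁/T₂ ≈ 1.616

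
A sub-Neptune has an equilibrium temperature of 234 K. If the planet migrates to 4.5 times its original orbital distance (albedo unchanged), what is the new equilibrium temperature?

T_eq ≈ 110 K

T_eq ∝ L^(1/4) · d^(−1/2).
T′ = 234 / 4.5^(1/2) = 110 K.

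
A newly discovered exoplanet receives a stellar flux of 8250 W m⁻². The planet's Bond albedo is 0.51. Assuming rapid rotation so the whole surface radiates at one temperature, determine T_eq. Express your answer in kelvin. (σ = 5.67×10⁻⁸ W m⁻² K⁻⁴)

Energy balance: absorbed = emitted ⇒ πR²·S(1−A) = 4πR²·σT_eq⁴, so T_eq⁴ = S(1−A)/(4σ).
T_eq = [8250 × 0.49 / (4 × 5.67×10⁻⁸)]^(1/4) = (1.78×10¹⁰)^(1/4) = 365 K.

T_eq ≈ 365 K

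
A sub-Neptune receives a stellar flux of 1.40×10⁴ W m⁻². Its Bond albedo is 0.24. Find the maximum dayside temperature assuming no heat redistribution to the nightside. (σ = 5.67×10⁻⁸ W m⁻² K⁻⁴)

With no redistribution each surface element balances locally: S(1−A) = σT⁴.
T = [1.40×10⁴ × 0.76 / 5.67×10⁻⁸]^(1/4) = (1.88×10¹¹)^(1/4) = 658 K.

T_ss ≈ 658 K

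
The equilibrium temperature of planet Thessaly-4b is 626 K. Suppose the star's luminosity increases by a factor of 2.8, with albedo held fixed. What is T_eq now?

T_eq ∝ L^(1/4) · d^(−1/2).
T′ = 626 × 2.8^(1/4) = 810 K.

T_eq ≈ 810 K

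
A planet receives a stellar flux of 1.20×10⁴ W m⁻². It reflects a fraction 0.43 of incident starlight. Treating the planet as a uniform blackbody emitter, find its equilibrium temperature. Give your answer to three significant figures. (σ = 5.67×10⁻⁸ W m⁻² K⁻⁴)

T_eq ≈ 417 K

Energy balance: absorbed = emitted ⇒ πR²·S(1−A) = 4πR²·σT_eq⁴, so T_eq⁴ = S(1−A)/(4σ).
T_eq = [1.20×10⁴ × 0.57 / (4 × 5.67×10⁻⁸)]^(1/4) = (3.02×10¹⁰)^(1/4) = 417 K.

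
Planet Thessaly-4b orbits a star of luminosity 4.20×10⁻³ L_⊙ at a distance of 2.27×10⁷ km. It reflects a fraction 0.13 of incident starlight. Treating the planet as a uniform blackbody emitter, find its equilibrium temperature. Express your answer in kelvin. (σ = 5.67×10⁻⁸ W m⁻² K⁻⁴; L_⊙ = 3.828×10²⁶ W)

T_eq ≈ 176 K

d = 2.27×10⁷ km = 2.27×10¹⁰ m.
L = 4.20×10⁻³ × 3.828×10²⁶ = 1.61×10²⁴ W.
Flux: S = L/(4πd²) = 1.61×10²⁴/(4π×(2.27×10¹⁰)²) = 248 W m⁻².
Energy balance: absorbed = emitted ⇒ πR²·S(1−A) = 4πR²·σT_eq⁴, so T_eq⁴ = S(1−A)/(4σ).
T_eq = [248 × 0.87 / (4 × 5.67×10⁻⁸)]^(1/4) = (9.52×10⁸)^(1/4) = 176 K.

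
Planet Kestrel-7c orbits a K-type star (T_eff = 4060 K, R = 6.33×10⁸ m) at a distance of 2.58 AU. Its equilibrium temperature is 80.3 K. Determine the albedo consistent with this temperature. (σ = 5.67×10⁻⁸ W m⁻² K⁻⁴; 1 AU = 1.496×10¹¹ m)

d = 2.58 AU = 3.86×10¹¹ m.
L = 4πR_⋆²σT_⋆⁴ = 4π(6.33×10⁸)² × 5.67×10⁻⁸ × (4060)⁴ = 7.76×10²⁵ W.
S = L/(4πd²) = 41.4 W m⁻².
From T_eq⁴ = S(1−A)/(4σ): 1−A = 4σT_eq⁴/S.
1−A = 4 × 5.67×10⁻⁸ × (80.3)⁴ / 41.4 = 0.228.

A ≈ 0.77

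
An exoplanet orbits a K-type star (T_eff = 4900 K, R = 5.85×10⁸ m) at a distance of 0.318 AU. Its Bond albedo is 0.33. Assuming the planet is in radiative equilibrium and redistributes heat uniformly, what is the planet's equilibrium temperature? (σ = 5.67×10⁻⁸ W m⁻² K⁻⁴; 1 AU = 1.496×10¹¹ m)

T_eq ≈ 348 K

d = 0.318 AU = 4.76×10¹⁰ m.
L = 4πR_⋆²σT_⋆⁴ = 4π(5.85×10⁸)² × 5.67×10⁻⁸ × (4900)⁴ = 1.41×10²⁶ W.
S = L/(4πd²) = 4940 W m⁻².
Energy balance: absorbed = emitted ⇒ πR²·S(1−A) = 4πR²·σT_eq⁴, so T_eq⁴ = S(1−A)/(4σ).
T_eq = [4940 × 0.67 / (4 × 5.67×10⁻⁸)]^(1/4) = (1.46×10¹⁰)^(1/4) = 348 K.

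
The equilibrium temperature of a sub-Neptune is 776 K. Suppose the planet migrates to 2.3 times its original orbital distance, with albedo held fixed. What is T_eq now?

T_eq ∝ L^(1/4) · d^(−1/2).
T′ = 776 / 2.3^(1/2) = 512 K.

T_eq ≈ 512 K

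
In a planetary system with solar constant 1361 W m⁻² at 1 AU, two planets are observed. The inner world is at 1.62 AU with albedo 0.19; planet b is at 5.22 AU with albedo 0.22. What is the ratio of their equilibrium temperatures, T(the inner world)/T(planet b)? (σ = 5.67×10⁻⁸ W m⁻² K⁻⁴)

T_eq = [S₀(1−A)/(4σd²)]^(1/4), so T ∝ (1−A)^(1/4) / √d.
T₁ = [1361×0.81/(4×5.67×10⁻⁸×1.62²)]^(1/4) = 207.45 K.
T₂ = [1361×0.78/(4×5.67×10⁻⁸×5.22²)]^(1/4) = 114.48 K.

T₁/T₂ ≈ 1.812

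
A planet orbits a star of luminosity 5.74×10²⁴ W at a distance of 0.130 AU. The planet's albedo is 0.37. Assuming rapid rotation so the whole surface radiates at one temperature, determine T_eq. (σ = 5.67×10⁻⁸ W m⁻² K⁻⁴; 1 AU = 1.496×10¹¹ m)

T_eq ≈ 241 K

d = 0.130 AU = 1.94×10¹⁰ m.
Flux: S = L/(4πd²) = 5.74×10²⁴/(4π×(1.94×10¹⁰)²) = 1210 W m⁻².
Energy balance: absorbed = emitted ⇒ πR²·S(1−A) = 4πR²·σT_eq⁴, so T_eq⁴ = S(1−A)/(4σ).
T_eq = [1210 × 0.63 / (4 × 5.67×10⁻⁸)]^(1/4) = (3.35×10⁹)^(1/4) = 241 K.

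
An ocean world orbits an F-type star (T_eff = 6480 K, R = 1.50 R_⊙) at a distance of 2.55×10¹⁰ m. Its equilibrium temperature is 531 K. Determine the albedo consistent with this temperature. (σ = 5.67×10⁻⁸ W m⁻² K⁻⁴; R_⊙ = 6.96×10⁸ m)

A ≈ 0.89

R_⋆ = 1.50 × 6.96×10⁸ = 1.04×10⁹ m.
L = 4πR_⋆²σT_⋆⁴ = 4π(1.04×10⁹)² × 5.67×10⁻⁸ × (6480)⁴ = 1.37×10²⁷ W.
S = L/(4πd²) = 1.68×10⁵ W m⁻².
From T_eq⁴ = S(1−A)/(4σ): 1−A = 4σT_eq⁴/S.
1−A = 4 × 5.67×10⁻⁸ × (531)⁴ / 1.68×10⁵ = 0.108.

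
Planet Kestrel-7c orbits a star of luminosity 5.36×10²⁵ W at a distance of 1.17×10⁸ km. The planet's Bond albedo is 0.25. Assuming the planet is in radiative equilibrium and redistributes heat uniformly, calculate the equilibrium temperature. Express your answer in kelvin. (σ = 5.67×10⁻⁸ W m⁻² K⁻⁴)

T_eq ≈ 179 K

d = 1.17×10⁸ km = 1.17×10¹¹ m.
Flux: S = L/(4πd²) = 5.36×10²⁵/(4π×(1.17×10¹¹)²) = 312 W m⁻².
Energy balance: absorbed = emitted ⇒ πR²·S(1−A) = 4πR²·σT_eq⁴, so T_eq⁴ = S(1−A)/(4σ).
T_eq = [312 × 0.75 / (4 × 5.67×10⁻⁸)]^(1/4) = (1.03×10⁹)^(1/4) = 179 K.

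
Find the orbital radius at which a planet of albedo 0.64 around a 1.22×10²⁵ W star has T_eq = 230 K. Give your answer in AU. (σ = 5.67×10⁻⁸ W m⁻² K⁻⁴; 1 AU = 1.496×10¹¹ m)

From T_eq⁴ = L(1−A)/(16πσd²): d = √[L(1−A)/(16πσT_eq⁴)].
d = √[1.22×10²⁵ × 0.36 / (16π × 5.67×10⁻⁸ × (230)⁴)] = 2.35×10¹⁰ m = 0.157 AU.

d ≈ 0.157 AU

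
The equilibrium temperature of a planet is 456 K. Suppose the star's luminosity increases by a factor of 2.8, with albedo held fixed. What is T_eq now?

T_eq ≈ 590 K

T_eq ∝ L^(1/4) · d^(−1/2).
T′ = 456 × 2.8^(1/4) = 590 K.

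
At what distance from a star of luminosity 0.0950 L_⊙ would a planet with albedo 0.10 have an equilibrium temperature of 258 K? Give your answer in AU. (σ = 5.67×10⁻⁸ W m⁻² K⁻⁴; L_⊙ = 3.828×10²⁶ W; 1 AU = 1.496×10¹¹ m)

d ≈ 0.340 AU

L = 0.0950 × 3.828×10²⁶ = 3.64×10²⁵ W.
From T_eq⁴ = L(1−A)/(16πσd²): d = √[L(1−A)/(16πσT_eq⁴)].
d = √[3.64×10²⁵ × 0.90 / (16π × 5.67×10⁻⁸ × (258)⁴)] = 5.09×10¹⁰ m = 0.340 AU.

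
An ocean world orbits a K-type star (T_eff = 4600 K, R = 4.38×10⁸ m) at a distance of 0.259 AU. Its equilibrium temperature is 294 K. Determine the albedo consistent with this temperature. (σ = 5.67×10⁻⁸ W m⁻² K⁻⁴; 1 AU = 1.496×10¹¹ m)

A ≈ 0.48

d = 0.259 AU = 3.87×10¹⁰ m.
L = 4πR_⋆²σT_⋆⁴ = 4π(4.38×10⁸)² × 5.67×10⁻⁸ × (4600)⁴ = 6.12×10²⁵ W.
S = L/(4πd²) = 3240 W m⁻².
From T_eq⁴ = S(1−A)/(4σ): 1−A = 4σT_eq⁴/S.
1−A = 4 × 5.67×10⁻⁸ × (294)⁴ / 3240 = 0.522.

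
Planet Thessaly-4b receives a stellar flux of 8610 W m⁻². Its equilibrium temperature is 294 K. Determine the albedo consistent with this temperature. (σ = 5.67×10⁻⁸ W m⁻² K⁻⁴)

From T_eq⁴ = S(1−A)/(4σ): 1−A = 4σT_eq⁴/S.
1−A = 4 × 5.67×10⁻⁸ × (294)⁴ / 8610 = 0.197.

A ≈ 0.80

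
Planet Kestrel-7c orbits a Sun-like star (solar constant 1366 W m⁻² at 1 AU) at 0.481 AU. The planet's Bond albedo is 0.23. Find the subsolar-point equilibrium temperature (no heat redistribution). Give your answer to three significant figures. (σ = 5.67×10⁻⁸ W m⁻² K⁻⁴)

T_ss ≈ 532 K

Flux at 0.481 AU: S = 1366/0.481² = 5900 W m⁻².
At the subsolar point the surface absorbs S(1−A) and emits σT⁴ per unit area — no factor of 4, since only the local patch is in balance.
T = [5900 × 0.77 / 5.67×10⁻⁸]^(1/4) = (8.02×10¹⁰)^(1/4) = 532 K.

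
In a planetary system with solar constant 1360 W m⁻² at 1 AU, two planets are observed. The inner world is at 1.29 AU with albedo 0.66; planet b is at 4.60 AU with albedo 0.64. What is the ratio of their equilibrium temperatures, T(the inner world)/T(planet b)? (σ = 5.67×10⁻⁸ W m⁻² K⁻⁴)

T₁/T₂ ≈ 1.862

T_eq = [S₀(1−A)/(4σd²)]^(1/4), so T ∝ (1−A)^(1/4) / √d.
T₁ = [1360×0.34/(4×5.67×10⁻⁸×1.29²)]^(1/4) = 187.09 K.
T₂ = [1360×0.36/(4×5.67×10⁻⁸×4.60²)]^(1/4) = 100.50 K.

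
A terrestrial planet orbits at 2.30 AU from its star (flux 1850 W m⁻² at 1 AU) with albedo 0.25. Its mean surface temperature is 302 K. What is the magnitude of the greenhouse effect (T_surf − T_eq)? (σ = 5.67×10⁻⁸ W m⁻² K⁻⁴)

S = 1850/2.30² = 349.7 W m⁻².
T_eq = [S(1−A)/(4σ)]^(1/4) = [349.7×0.75/(4×5.67×10⁻⁸)]^(1/4) = 184.4 K.
ΔT = T_surf − T_eq = 302 − 184.4.

ΔT ≈ 117.6 K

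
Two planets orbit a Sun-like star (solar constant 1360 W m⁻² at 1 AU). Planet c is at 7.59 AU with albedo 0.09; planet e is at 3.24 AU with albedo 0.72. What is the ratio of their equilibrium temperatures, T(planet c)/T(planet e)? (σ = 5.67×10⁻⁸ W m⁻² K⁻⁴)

T₁/T₂ ≈ 0.877

T_eq = [S₀(1−A)/(4σd²)]^(1/4), so T ∝ (1−A)^(1/4) / √d.
T₁ = [1360×0.91/(4×5.67×10⁻⁸×7.59²)]^(1/4) = 98.65 K.
T₂ = [1360×0.28/(4×5.67×10⁻⁸×3.24²)]^(1/4) = 112.46 K.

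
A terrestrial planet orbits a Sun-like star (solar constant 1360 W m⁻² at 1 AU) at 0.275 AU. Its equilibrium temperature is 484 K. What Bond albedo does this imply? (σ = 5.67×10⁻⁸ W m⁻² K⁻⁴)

Flux at 0.275 AU: S = 1360/0.275² = 1.80×10⁴ W m⁻².
From T_eq⁴ = S(1−A)/(4σ): 1−A = 4σT_eq⁴/S.
1−A = 4 × 5.67×10⁻⁸ × (484)⁴ / 1.80×10⁴ = 0.692.

A ≈ 0.31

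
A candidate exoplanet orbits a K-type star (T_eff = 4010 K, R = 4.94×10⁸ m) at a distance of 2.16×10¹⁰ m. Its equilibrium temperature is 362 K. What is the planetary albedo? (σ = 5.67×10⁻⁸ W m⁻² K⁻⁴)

L = 4πR_⋆²σT_⋆⁴ = 4π(4.94×10⁸)² × 5.67×10⁻⁸ × (4010)⁴ = 4.50×10²⁵ W.
S = L/(4πd²) = 7670 W m⁻².
From T_eq⁴ = S(1−A)/(4σ): 1−A = 4σT_eq⁴/S.
1−A = 4 × 5.67×10⁻⁸ × (362)⁴ / 7670 = 0.508.

A ≈ 0.49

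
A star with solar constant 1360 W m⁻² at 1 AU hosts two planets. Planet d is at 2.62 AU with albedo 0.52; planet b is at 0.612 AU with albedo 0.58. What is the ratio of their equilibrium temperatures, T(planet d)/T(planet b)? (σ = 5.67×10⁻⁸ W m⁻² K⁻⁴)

T₁/T₂ ≈ 0.500

T_eq = [S₀(1−A)/(4σd²)]^(1/4), so T ∝ (1−A)^(1/4) / √d.
T₁ = [1360×0.48/(4×5.67×10⁻⁸×2.62²)]^(1/4) = 143.10 K.
T₂ = [1360×0.42/(4×5.67×10⁻⁸×0.612²)]^(1/4) = 286.36 K.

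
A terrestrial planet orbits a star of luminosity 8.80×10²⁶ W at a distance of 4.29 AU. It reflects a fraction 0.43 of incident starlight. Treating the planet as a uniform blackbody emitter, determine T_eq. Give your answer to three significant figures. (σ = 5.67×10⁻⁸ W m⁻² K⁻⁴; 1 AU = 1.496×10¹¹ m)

d = 4.29 AU = 6.42×10¹¹ m.
Flux: S = L/(4πd²) = 8.80×10²⁶/(4π×(6.42×10¹¹)²) = 170 W m⁻².
Energy balance: absorbed = emitted ⇒ πR²·S(1−A) = 4πR²·σT_eq⁴, so T_eq⁴ = S(1−A)/(4σ).
T_eq = [170 × 0.57 / (4 × 5.67×10⁻⁸)]^(1/4) = (4.27×10⁸)^(1/4) = 144 K.

T_eq ≈ 144 K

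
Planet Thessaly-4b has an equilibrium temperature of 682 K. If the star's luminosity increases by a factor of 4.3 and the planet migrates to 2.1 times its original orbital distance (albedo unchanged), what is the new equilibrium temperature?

T_eq ≈ 678 K

T_eq ∝ L^(1/4) · d^(−1/2).
T′ = 682 × 4.3^(1/4) / 2.1^(1/2) = 678 K.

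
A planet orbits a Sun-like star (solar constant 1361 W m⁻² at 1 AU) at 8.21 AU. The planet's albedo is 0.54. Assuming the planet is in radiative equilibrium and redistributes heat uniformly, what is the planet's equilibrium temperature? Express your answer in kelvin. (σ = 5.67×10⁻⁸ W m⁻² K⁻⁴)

Flux at 8.21 AU: S = 1361/8.21² = 20.2 W m⁻².
Energy balance: absorbed = emitted ⇒ πR²·S(1−A) = 4πR²·σT_eq⁴, so T_eq⁴ = S(1−A)/(4σ).
T_eq = [20.2 × 0.46 / (4 × 5.67×10⁻⁸)]^(1/4) = (4.10×10⁷)^(1/4) = 80.0 K.

T_eq ≈ 80.0 K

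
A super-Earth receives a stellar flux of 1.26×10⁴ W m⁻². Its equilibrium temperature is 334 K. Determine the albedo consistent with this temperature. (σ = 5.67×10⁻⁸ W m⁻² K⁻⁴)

From T_eq⁴ = S(1−A)/(4σ): 1−A = 4σT_eq⁴/S.
1−A = 4 × 5.67×10⁻⁸ × (334)⁴ / 1.26×10⁴ = 0.224.

A ≈ 0.78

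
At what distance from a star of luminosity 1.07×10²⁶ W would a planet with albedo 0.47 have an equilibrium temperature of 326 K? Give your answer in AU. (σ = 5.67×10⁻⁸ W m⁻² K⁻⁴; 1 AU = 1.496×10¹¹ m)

d ≈ 0.281 AU

From T_eq⁴ = L(1−A)/(16πσd²): d = √[L(1−A)/(16πσT_eq⁴)].
d = √[1.07×10²⁶ × 0.53 / (16π × 5.67×10⁻⁸ × (326)⁴)] = 4.20×10¹⁰ m = 0.281 AU.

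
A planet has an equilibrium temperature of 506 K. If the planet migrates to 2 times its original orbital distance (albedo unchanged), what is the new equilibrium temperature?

T_eq ≈ 358 K

T_eq ∝ L^(1/4) · d^(−1/2).
T′ = 506 / 2^(1/2) = 358 K.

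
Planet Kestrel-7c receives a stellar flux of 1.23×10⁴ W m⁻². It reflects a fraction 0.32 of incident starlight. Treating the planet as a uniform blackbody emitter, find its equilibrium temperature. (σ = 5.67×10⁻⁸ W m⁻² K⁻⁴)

Energy balance: absorbed = emitted ⇒ πR²·S(1−A) = 4πR²·σT_eq⁴, so T_eq⁴ = S(1−A)/(4σ).
T_eq = [1.23×10⁴ × 0.68 / (4 × 5.67×10⁻⁸)]^(1/4) = (3.69×10¹⁰)^(1/4) = 438 K.

T_eq ≈ 438 K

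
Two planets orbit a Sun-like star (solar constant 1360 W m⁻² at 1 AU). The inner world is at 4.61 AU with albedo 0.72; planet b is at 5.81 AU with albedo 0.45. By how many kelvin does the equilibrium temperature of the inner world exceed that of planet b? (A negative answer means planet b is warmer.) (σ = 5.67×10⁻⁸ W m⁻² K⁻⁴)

ΔT ≈ -5.1 K

T_eq = [S₀(1−A)/(4σd²)]^(1/4), so T ∝ (1−A)^(1/4) / √d.
T₁ = [1360×0.28/(4×5.67×10⁻⁸×4.61²)]^(1/4) = 94.28 K.
T₂ = [1360×0.55/(4×5.67×10⁻⁸×5.81²)]^(1/4) = 99.42 K.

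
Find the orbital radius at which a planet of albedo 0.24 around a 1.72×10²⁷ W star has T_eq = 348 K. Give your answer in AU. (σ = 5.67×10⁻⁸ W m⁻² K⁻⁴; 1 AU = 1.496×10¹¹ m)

d ≈ 1.18 AU

From T_eq⁴ = L(1−A)/(16πσd²): d = √[L(1−A)/(16πσT_eq⁴)].
d = √[1.72×10²⁷ × 0.76 / (16π × 5.67×10⁻⁸ × (348)⁴)] = 1.77×10¹¹ m = 1.18 AU.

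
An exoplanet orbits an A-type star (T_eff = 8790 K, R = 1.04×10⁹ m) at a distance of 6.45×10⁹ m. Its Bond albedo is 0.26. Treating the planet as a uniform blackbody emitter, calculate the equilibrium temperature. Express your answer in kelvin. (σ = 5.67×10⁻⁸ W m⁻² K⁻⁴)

L = 4πR_⋆²σT_⋆⁴ = 4π(1.04×10⁹)² × 5.67×10⁻⁸ × (8790)⁴ = 4.60×10²⁷ W.
S = L/(4πd²) = 8.80×10⁶ W m⁻².
Energy balance: absorbed = emitted ⇒ πR²·S(1−A) = 4πR²·σT_eq⁴, so T_eq⁴ = S(1−A)/(4σ).
T_eq = [8.80×10⁶ × 0.74 / (4 × 5.67×10⁻⁸)]^(1/4) = (2.87×10¹³)^(1/4) = 2310 K.

T_eq ≈ 2310 K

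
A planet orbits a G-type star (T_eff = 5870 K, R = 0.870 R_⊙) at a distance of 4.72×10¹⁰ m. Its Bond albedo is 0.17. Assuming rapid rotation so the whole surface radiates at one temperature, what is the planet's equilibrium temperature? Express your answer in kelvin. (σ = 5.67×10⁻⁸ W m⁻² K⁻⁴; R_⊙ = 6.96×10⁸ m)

R_⋆ = 0.870 × 6.96×10⁸ = 6.06×10⁸ m.
L = 4πR_⋆²σT_⋆⁴ = 4π(6.06×10⁸)² × 5.67×10⁻⁸ × (5870)⁴ = 3.10×10²⁶ W.
S = L/(4πd²) = 1.11×10⁴ W m⁻².
Energy balance: absorbed = emitted ⇒ πR²·S(1−A) = 4πR²·σT_eq⁴, so T_eq⁴ = S(1−A)/(4σ).
T_eq = [1.11×10⁴ × 0.83 / (4 × 5.67×10⁻⁸)]^(1/4) = (4.05×10¹⁰)^(1/4) = 449 K.

T_eq ≈ 449 K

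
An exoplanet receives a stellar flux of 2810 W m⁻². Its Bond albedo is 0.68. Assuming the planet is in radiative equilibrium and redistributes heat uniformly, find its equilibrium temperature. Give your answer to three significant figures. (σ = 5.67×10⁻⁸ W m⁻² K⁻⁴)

T_eq ≈ 251 K

Energy balance: absorbed = emitted ⇒ πR²·S(1−A) = 4πR²·σT_eq⁴, so T_eq⁴ = S(1−A)/(4σ).
T_eq = [2810 × 0.32 / (4 × 5.67×10⁻⁸)]^(1/4) = (3.96×10⁹)^(1/4) = 251 K.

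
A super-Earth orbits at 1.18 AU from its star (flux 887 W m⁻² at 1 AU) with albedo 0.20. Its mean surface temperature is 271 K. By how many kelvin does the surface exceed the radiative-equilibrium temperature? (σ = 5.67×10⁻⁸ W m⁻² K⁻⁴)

S = 887/1.18² = 637.0 W m⁻².
T_eq = [S(1−A)/(4σ)]^(1/4) = [637.0×0.80/(4×5.67×10⁻⁸)]^(1/4) = 217.7 K.
ΔT = T_surf − T_eq = 271 − 217.7.

ΔT ≈ 53.3 K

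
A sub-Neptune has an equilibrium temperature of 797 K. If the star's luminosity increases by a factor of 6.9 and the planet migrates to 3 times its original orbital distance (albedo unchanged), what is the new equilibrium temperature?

T_eq ≈ 746 K

T_eq ∝ L^(1/4) · d^(−1/2).
T′ = 797 × 6.9^(1/4) / 3^(1/2) = 746 K.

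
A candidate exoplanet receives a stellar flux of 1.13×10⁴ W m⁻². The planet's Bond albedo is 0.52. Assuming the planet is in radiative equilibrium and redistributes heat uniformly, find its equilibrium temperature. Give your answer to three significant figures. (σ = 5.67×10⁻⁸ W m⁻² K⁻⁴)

Energy balance: absorbed = emitted ⇒ πR²·S(1−A) = 4πR²·σT_eq⁴, so T_eq⁴ = S(1−A)/(4σ).
T_eq = [1.13×10⁴ × 0.48 / (4 × 5.67×10⁻⁸)]^(1/4) = (2.39×10¹⁰)^(1/4) = 393 K.

T_eq ≈ 393 K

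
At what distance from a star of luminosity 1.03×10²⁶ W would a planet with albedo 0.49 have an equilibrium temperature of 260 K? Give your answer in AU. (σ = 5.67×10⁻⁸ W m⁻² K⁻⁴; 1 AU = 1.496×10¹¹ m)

d ≈ 0.425 AU

From T_eq⁴ = L(1−A)/(16πσd²): d = √[L(1−A)/(16πσT_eq⁴)].
d = √[1.03×10²⁶ × 0.51 / (16π × 5.67×10⁻⁸ × (260)⁴)] = 6.35×10¹⁰ m = 0.425 AU.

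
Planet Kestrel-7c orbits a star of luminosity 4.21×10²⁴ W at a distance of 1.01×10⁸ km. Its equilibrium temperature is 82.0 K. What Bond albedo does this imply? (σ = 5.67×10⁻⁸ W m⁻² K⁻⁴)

d = 1.01×10⁸ km = 1.01×10¹¹ m.
Flux: S = L/(4πd²) = 4.21×10²⁴/(4π×(1.01×10¹¹)²) = 32.8 W m⁻².
From T_eq⁴ = S(1−A)/(4σ): 1−A = 4σT_eq⁴/S.
1−A = 4 × 5.67×10⁻⁸ × (82.0)⁴ / 32.8 = 0.312.

A ≈ 0.69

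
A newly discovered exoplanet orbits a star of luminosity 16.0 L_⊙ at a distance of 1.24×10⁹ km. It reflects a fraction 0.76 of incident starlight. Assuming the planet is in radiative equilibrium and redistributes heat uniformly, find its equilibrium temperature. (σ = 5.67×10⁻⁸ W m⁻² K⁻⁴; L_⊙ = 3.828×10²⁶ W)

T_eq ≈ 135 K

d = 1.24×10⁹ km = 1.24×10¹² m.
L = 16.0 × 3.828×10²⁶ = 6.12×10²⁷ W.
Flux: S = L/(4πd²) = 6.12×10²⁷/(4π×(1.24×10¹²)²) = 317 W m⁻².
Energy balance: absorbed = emitted ⇒ πR²·S(1−A) = 4πR²·σT_eq⁴, so T_eq⁴ = S(1−A)/(4σ).
T_eq = [317 × 0.24 / (4 × 5.67×10⁻⁸)]^(1/4) = (3.35×10⁸)^(1/4) = 135 K.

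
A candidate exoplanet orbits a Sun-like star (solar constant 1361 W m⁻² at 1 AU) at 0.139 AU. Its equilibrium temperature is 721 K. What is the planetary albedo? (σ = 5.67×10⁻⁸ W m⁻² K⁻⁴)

A ≈ 0.13

Flux at 0.139 AU: S = 1361/0.139² = 7.04×10⁴ W m⁻².
From T_eq⁴ = S(1−A)/(4σ): 1−A = 4σT_eq⁴/S.
1−A = 4 × 5.67×10⁻⁸ × (721)⁴ / 7.04×10⁴ = 0.870.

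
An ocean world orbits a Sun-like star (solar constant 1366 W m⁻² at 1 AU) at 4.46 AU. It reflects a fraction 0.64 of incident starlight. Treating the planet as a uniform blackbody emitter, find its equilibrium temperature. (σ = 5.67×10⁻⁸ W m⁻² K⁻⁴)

T_eq ≈ 102 K

Flux at 4.46 AU: S = 1366/4.46² = 68.7 W m⁻².
Energy balance: absorbed = emitted ⇒ πR²·S(1−A) = 4πR²·σT_eq⁴, so T_eq⁴ = S(1−A)/(4σ).
T_eq = [68.7 × 0.36 / (4 × 5.67×10⁻⁸)]^(1/4) = (1.09×10⁸)^(1/4) = 102 K.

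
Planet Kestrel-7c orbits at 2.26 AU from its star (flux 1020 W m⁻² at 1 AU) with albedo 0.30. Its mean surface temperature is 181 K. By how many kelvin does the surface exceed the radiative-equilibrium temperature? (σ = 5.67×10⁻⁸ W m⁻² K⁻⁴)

ΔT ≈ 23.4 K

S = 1020/2.26² = 199.7 W m⁻².
T_eq = [S(1−A)/(4σ)]^(1/4) = [199.7×0.70/(4×5.67×10⁻⁸)]^(1/4) = 157.6 K.
ΔT = T_surf − T_eq = 181 − 157.6.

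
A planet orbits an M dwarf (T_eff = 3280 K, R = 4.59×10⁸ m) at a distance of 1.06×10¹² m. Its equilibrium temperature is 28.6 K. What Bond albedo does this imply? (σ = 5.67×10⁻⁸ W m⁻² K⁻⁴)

L = 4πR_⋆²σT_⋆⁴ = 4π(4.59×10⁸)² × 5.67×10⁻⁸ × (3280)⁴ = 1.74×10²⁵ W.
S = L/(4πd²) = 1.23 W m⁻².
From T_eq⁴ = S(1−A)/(4σ): 1−A = 4σT_eq⁴/S.
1−A = 4 × 5.67×10⁻⁸ × (28.6)⁴ / 1.23 = 0.123.

A ≈ 0.88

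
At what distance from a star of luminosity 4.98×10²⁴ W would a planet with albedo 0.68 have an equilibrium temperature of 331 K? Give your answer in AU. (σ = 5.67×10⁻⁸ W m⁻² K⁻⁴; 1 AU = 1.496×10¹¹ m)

d ≈ 0.0456 AU

From T_eq⁴ = L(1−A)/(16πσd²): d = √[L(1−A)/(16πσT_eq⁴)].
d = √[4.98×10²⁴ × 0.32 / (16π × 5.67×10⁻⁸ × (331)⁴)] = 6.83×10⁹ m = 0.0456 AU.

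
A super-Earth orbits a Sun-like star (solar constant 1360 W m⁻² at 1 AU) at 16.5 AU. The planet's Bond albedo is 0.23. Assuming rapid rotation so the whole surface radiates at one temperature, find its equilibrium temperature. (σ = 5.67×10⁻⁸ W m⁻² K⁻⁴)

Flux at 16.5 AU: S = 1360/16.5² = 5.00 W m⁻².
Energy balance: absorbed = emitted ⇒ πR²·S(1−A) = 4πR²·σT_eq⁴, so T_eq⁴ = S(1−A)/(4σ).
T_eq = [5.00 × 0.77 / (4 × 5.67×10⁻⁸)]^(1/4) = (1.70×10⁷)^(1/4) = 64.2 K.

T_eq ≈ 64.2 K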